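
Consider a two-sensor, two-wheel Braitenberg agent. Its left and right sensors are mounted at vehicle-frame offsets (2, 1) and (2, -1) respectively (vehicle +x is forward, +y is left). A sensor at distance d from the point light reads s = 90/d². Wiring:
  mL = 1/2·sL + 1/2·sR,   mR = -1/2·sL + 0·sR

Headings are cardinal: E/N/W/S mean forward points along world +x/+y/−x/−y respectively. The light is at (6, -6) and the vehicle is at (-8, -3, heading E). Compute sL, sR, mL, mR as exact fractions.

left sensor world pos  = (-6, -2); dL² = 160
right sensor world pos = (-6, -4); dR² = 148
sL = 90/160 = 9/16
sR = 90/148 = 45/74
mL = 1/2·sL + 1/2·sR = 693/1184
mR = -1/2·sL + 0·sR = -9/32

9/16 45/74 693/1184 -9/32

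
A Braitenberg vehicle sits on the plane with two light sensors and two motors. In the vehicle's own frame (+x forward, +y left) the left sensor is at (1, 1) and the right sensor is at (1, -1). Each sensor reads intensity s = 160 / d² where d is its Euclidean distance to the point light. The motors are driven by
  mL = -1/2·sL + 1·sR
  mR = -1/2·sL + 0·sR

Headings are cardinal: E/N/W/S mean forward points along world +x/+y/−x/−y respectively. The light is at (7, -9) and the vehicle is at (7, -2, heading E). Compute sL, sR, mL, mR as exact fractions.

32/13 160/37 1488/481 -16/13

left sensor world pos  = (8, -1); dL² = 65
right sensor world pos = (8, -3); dR² = 37
sL = 160/65 = 32/13
sR = 160/37 = 160/37
mL = -1/2·sL + 1·sR = 1488/481
mR = -1/2·sL + 0·sR = -16/13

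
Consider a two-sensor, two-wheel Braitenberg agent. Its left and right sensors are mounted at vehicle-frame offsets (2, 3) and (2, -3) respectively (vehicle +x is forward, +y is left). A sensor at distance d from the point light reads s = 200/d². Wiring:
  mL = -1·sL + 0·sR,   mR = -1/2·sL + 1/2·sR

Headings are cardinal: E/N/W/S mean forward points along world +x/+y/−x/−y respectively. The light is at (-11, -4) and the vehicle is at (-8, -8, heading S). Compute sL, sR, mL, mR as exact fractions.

25/9 50/9 -25/9 25/18

left sensor world pos  = (-5, -10); dL² = 72
right sensor world pos = (-11, -10); dR² = 36
sL = 200/72 = 25/9
sR = 200/36 = 50/9
mL = -1·sL + 0·sR = -25/9
mR = -1/2·sL + 1/2·sR = 25/18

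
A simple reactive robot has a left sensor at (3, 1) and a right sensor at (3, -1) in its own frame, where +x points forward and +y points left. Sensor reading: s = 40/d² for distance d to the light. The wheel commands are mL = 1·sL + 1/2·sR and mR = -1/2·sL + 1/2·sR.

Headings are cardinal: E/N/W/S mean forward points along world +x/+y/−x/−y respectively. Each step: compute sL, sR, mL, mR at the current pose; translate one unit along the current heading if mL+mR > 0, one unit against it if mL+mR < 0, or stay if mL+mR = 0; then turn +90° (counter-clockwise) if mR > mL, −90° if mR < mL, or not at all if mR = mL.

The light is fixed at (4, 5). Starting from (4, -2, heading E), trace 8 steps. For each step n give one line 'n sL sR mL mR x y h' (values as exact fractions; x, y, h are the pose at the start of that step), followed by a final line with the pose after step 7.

n=0: pose=(4,-2,E); sL=8/9, sR=40/73; mL=764/657, mR=-112/657; mL+mR=652/657 → advance +1; mR−mL=-4/3 → turn -1·90°
n=1: pose=(5,-2,S); sL=5/13, sR=2/5; mL=38/65, mR=1/130; mL+mR=77/130 → advance +1; mR−mL=-15/26 → turn -1·90°
n=2: pose=(5,-3,W); sL=8/17, sR=40/53; mL=764/901, mR=128/901; mL+mR=892/901 → advance +1; mR−mL=-12/17 → turn -1·90°
n=3: pose=(4,-3,N); sL=20/13, sR=20/13; mL=30/13, mR=0; mL+mR=30/13 → advance +1; mR−mL=-30/13 → turn -1·90°
n=4: pose=(4,-2,E); sL=8/9, sR=40/73; mL=764/657, mR=-112/657; mL+mR=652/657 → advance +1; mR−mL=-4/3 → turn -1·90°
n=5: pose=(5,-2,S); sL=5/13, sR=2/5; mL=38/65, mR=1/130; mL+mR=77/130 → advance +1; mR−mL=-15/26 → turn -1·90°
n=6: pose=(5,-3,W); sL=8/17, sR=40/53; mL=764/901, mR=128/901; mL+mR=892/901 → advance +1; mR−mL=-12/17 → turn -1·90°
n=7: pose=(4,-3,N); sL=20/13, sR=20/13; mL=30/13, mR=0; mL+mR=30/13 → advance +1; mR−mL=-30/13 → turn -1·90°

0 8/9 40/73 764/657 -112/657 4 -2 E
1 5/13 2/5 38/65 1/130 5 -2 S
2 8/17 40/53 764/901 128/901 5 -3 W
3 20/13 20/13 30/13 0 4 -3 N
4 8/9 40/73 764/657 -112/657 4 -2 E
5 5/13 2/5 38/65 1/130 5 -2 S
6 8/17 40/53 764/901 128/901 5 -3 W
7 20/13 20/13 30/13 0 4 -3 N
final 4 -2 E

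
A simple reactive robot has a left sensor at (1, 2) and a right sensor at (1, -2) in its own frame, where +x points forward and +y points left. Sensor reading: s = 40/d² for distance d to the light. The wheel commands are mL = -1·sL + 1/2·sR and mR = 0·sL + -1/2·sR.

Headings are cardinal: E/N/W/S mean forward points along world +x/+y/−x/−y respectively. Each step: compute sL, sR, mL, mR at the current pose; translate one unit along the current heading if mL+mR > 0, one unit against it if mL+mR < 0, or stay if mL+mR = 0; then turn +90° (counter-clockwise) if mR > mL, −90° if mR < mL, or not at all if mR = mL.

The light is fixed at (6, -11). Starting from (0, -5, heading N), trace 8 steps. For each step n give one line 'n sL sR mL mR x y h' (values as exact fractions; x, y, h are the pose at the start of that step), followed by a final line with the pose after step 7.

n=0: pose=(0,-5,N); sL=40/113, sR=8/13; mL=-68/1469, mR=-4/13; mL+mR=-40/113 → advance -1; mR−mL=-384/1469 → turn -1·90°
n=1: pose=(0,-6,E); sL=20/37, sR=20/17; mL=30/629, mR=-10/17; mL+mR=-20/37 → advance -1; mR−mL=-400/629 → turn -1·90°
n=2: pose=(-1,-6,S); sL=40/41, sR=40/97; mL=-3060/3977, mR=-20/97; mL+mR=-40/41 → advance -1; mR−mL=2240/3977 → turn +1·90°
n=3: pose=(-1,-5,E); sL=2/5, sR=10/13; mL=-1/65, mR=-5/13; mL+mR=-2/5 → advance -1; mR−mL=-24/65 → turn -1·90°
n=4: pose=(-2,-5,S); sL=40/61, sR=8/25; mL=-756/1525, mR=-4/25; mL+mR=-40/61 → advance -1; mR−mL=512/1525 → turn +1·90°
n=5: pose=(-2,-4,E); sL=4/13, sR=20/37; mL=-18/481, mR=-10/37; mL+mR=-4/13 → advance -1; mR−mL=-112/481 → turn -1·90°
n=6: pose=(-3,-4,S); sL=8/17, sR=40/157; mL=-916/2669, mR=-20/157; mL+mR=-8/17 → advance -1; mR−mL=576/2669 → turn +1·90°
n=7: pose=(-3,-3,E); sL=10/41, sR=2/5; mL=-9/205, mR=-1/5; mL+mR=-10/41 → advance -1; mR−mL=-32/205 → turn -1·90°

0 40/113 8/13 -68/1469 -4/13 0 -5 N
1 20/37 20/17 30/629 -10/17 0 -6 E
2 40/41 40/97 -3060/3977 -20/97 -1 -6 S
3 2/5 10/13 -1/65 -5/13 -1 -5 E
4 40/61 8/25 -756/1525 -4/25 -2 -5 S
5 4/13 20/37 -18/481 -10/37 -2 -4 E
6 8/17 40/157 -916/2669 -20/157 -3 -4 S
7 10/41 2/5 -9/205 -1/5 -3 -3 E
final -4 -3 S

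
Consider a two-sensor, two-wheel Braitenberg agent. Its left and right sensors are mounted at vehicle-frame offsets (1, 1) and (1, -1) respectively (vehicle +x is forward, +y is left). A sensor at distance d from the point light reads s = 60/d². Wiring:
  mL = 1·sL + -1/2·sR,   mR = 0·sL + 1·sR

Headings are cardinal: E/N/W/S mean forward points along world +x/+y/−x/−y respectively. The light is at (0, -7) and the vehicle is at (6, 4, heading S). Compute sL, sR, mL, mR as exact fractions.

60/149 12/25 606/3725 12/25

left sensor world pos  = (7, 3); dL² = 149
right sensor world pos = (5, 3); dR² = 125
sL = 60/149 = 60/149
sR = 60/125 = 12/25
mL = 1·sL + -1/2·sR = 606/3725
mR = 0·sL + 1·sR = 12/25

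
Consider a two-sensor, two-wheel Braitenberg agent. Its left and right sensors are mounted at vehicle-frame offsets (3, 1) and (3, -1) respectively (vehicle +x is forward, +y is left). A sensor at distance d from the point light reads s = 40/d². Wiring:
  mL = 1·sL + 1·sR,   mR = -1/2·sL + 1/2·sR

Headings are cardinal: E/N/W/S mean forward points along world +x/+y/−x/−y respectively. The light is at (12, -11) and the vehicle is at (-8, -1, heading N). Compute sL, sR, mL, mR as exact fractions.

4/61 4/53 456/3233 16/3233

left sensor world pos  = (-9, 2); dL² = 610
right sensor world pos = (-7, 2); dR² = 530
sL = 40/610 = 4/61
sR = 40/530 = 4/53
mL = 1·sL + 1·sR = 456/3233
mR = -1/2·sL + 1/2·sR = 16/3233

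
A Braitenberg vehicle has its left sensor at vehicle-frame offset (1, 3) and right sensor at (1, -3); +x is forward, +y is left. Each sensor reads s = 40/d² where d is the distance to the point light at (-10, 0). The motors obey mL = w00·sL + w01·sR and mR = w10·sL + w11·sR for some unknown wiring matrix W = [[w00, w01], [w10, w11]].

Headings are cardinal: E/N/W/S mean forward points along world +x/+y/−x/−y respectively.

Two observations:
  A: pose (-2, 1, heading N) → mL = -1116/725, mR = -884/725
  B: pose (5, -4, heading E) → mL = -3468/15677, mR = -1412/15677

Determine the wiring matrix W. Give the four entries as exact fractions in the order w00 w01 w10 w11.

-1 -1/2 -1 1/2

obs A: pose=(-2,1,N) → sL=40/29, sR=8/25, mL=-1116/725, mR=-884/725
obs B: pose=(5,-4,E) → sL=40/257, sR=8/61, mL=-3468/15677, mR=-1412/15677
sensor matrix S = [[40/29, 8/25], [40/257, 8/61]]; det S = 297984/2273165
solve [mL_A; mL_B] = S·[w00; w01] and [mR_A; mR_B] = S·[w10; w11]:
  w00 = -1, w01 = -1/2, w10 = -1, w11 = 1/2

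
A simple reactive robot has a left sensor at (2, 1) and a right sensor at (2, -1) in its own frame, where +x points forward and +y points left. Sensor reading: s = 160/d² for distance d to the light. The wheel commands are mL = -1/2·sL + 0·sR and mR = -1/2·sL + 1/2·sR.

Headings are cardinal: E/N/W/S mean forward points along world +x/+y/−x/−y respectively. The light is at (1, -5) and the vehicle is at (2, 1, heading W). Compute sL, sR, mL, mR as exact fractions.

80/13 16/5 -40/13 -96/65

left sensor world pos  = (0, 0); dL² = 26
right sensor world pos = (0, 2); dR² = 50
sL = 160/26 = 80/13
sR = 160/50 = 16/5
mL = -1/2·sL + 0·sR = -40/13
mR = -1/2·sL + 1/2·sR = -96/65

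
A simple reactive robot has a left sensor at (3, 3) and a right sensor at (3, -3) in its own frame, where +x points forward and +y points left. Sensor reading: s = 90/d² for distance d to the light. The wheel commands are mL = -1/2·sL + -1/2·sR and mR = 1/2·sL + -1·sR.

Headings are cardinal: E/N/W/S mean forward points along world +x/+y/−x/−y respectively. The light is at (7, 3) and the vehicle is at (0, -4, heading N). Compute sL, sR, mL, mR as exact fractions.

left sensor world pos  = (-3, -1); dL² = 116
right sensor world pos = (3, -1); dR² = 32
sL = 90/116 = 45/58
sR = 90/32 = 45/16
mL = -1/2·sL + -1/2·sR = -1665/928
mR = 1/2·sL + -1·sR = -1125/464

45/58 45/16 -1665/928 -1125/464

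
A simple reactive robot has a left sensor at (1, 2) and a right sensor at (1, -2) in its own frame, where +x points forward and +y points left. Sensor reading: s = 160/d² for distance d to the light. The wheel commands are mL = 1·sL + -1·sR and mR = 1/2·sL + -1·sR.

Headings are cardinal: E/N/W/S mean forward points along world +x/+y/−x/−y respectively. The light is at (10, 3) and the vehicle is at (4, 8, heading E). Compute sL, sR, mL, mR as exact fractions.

left sensor world pos  = (5, 10); dL² = 74
right sensor world pos = (5, 6); dR² = 34
sL = 160/74 = 80/37
sR = 160/34 = 80/17
mL = 1·sL + -1·sR = -1600/629
mR = 1/2·sL + -1·sR = -2280/629

80/37 80/17 -1600/629 -2280/629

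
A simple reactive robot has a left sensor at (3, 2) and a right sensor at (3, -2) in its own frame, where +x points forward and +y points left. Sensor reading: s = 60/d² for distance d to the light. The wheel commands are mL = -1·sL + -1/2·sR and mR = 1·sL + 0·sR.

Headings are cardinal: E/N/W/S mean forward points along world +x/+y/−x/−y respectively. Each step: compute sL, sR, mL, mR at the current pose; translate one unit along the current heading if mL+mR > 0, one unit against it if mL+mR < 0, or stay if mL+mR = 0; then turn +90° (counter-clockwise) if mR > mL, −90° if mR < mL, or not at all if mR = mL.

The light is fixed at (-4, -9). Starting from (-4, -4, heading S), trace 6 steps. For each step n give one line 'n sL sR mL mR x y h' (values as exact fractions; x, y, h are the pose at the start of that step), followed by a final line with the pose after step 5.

n=0: pose=(-4,-4,S); sL=15/2, sR=15/2; mL=-45/4, mR=15/2; mL+mR=-15/4 → advance -1; mR−mL=75/4 → turn +1·90°
n=1: pose=(-4,-3,E); sL=60/73, sR=12/5; mL=-738/365, mR=60/73; mL+mR=-6/5 → advance -1; mR−mL=1038/365 → turn +1·90°
n=2: pose=(-5,-3,N); sL=2/3, sR=30/41; mL=-127/123, mR=2/3; mL+mR=-15/41 → advance -1; mR−mL=209/123 → turn +1·90°
n=3: pose=(-5,-4,W); sL=12/5, sR=12/13; mL=-186/65, mR=12/5; mL+mR=-6/13 → advance -1; mR−mL=342/65 → turn +1·90°
n=4: pose=(-4,-4,S); sL=15/2, sR=15/2; mL=-45/4, mR=15/2; mL+mR=-15/4 → advance -1; mR−mL=75/4 → turn +1·90°
n=5: pose=(-4,-3,E); sL=60/73, sR=12/5; mL=-738/365, mR=60/73; mL+mR=-6/5 → advance -1; mR−mL=1038/365 → turn +1·90°

0 15/2 15/2 -45/4 15/2 -4 -4 S
1 60/73 12/5 -738/365 60/73 -4 -3 E
2 2/3 30/41 -127/123 2/3 -5 -3 N
3 12/5 12/13 -186/65 12/5 -5 -4 W
4 15/2 15/2 -45/4 15/2 -4 -4 S
5 60/73 12/5 -738/365 60/73 -4 -3 E
final -5 -3 N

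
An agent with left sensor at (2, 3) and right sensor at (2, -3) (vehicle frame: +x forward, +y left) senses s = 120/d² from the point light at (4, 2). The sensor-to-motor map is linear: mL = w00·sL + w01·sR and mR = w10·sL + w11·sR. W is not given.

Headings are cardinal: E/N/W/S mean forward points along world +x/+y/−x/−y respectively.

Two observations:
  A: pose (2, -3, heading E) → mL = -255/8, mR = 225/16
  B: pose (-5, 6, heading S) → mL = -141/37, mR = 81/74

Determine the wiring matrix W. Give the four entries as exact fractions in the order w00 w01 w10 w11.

obs A: pose=(2,-3,E) → sL=30, sR=15/8, mL=-255/8, mR=225/16
obs B: pose=(-5,6,S) → sL=3, sR=30/37, mL=-141/37, mR=81/74
sensor matrix S = [[30, 15/8], [3, 30/37]]; det S = 5535/296
solve [mL_A; mL_B] = S·[w00; w01] and [mR_A; mR_B] = S·[w10; w11]:
  w00 = -1, w01 = -1, w10 = 1/2, w11 = -1/2

-1 -1 1/2 -1/2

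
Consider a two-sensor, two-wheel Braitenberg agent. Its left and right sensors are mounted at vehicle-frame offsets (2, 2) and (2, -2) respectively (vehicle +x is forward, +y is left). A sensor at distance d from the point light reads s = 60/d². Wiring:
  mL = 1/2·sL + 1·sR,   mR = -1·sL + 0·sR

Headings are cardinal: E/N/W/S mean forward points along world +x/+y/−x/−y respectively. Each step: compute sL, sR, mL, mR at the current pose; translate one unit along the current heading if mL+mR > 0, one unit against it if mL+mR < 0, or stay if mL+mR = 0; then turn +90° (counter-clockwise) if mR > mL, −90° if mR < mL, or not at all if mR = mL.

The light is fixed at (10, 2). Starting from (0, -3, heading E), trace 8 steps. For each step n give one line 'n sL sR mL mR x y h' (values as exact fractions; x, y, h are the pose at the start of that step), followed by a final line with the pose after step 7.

n=0: pose=(0,-3,E); sL=60/73, sR=60/113; mL=7770/8249, mR=-60/73; mL+mR=990/8249 → advance +1; mR−mL=-14550/8249 → turn -1·90°
n=1: pose=(1,-3,S); sL=30/49, sR=6/17; mL=549/833, mR=-30/49; mL+mR=39/833 → advance +1; mR−mL=-1059/833 → turn -1·90°
n=2: pose=(1,-4,W); sL=12/37, sR=60/137; mL=3042/5069, mR=-12/37; mL+mR=1398/5069 → advance +1; mR−mL=-4686/5069 → turn -1·90°
n=3: pose=(0,-4,N); sL=3/8, sR=3/4; mL=15/16, mR=-3/8; mL+mR=9/16 → advance +1; mR−mL=-21/16 → turn -1·90°
n=4: pose=(0,-3,E); sL=60/73, sR=60/113; mL=7770/8249, mR=-60/73; mL+mR=990/8249 → advance +1; mR−mL=-14550/8249 → turn -1·90°
n=5: pose=(1,-3,S); sL=30/49, sR=6/17; mL=549/833, mR=-30/49; mL+mR=39/833 → advance +1; mR−mL=-1059/833 → turn -1·90°
n=6: pose=(1,-4,W); sL=12/37, sR=60/137; mL=3042/5069, mR=-12/37; mL+mR=1398/5069 → advance +1; mR−mL=-4686/5069 → turn -1·90°
n=7: pose=(0,-4,N); sL=3/8, sR=3/4; mL=15/16, mR=-3/8; mL+mR=9/16 → advance +1; mR−mL=-21/16 → turn -1·90°

0 60/73 60/113 7770/8249 -60/73 0 -3 E
1 30/49 6/17 549/833 -30/49 1 -3 S
2 12/37 60/137 3042/5069 -12/37 1 -4 W
3 3/8 3/4 15/16 -3/8 0 -4 N
4 60/73 60/113 7770/8249 -60/73 0 -3 E
5 30/49 6/17 549/833 -30/49 1 -3 S
6 12/37 60/137 3042/5069 -12/37 1 -4 W
7 3/8 3/4 15/16 -3/8 0 -4 N
final 0 -3 E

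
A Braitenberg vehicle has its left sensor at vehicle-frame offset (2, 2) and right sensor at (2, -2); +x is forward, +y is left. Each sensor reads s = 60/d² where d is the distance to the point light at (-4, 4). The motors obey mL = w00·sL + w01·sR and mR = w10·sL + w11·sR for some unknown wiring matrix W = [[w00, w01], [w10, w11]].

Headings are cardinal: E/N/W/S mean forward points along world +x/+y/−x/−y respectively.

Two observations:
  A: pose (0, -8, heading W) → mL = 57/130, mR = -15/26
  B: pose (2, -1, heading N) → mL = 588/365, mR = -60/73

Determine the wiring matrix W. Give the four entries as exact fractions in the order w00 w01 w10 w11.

1/2 1/2 0 -1

obs A: pose=(0,-8,W) → sL=3/10, sR=15/26, mL=57/130, mR=-15/26
obs B: pose=(2,-1,N) → sL=12/5, sR=60/73, mL=588/365, mR=-60/73
sensor matrix S = [[3/10, 15/26], [12/5, 60/73]]; det S = -1080/949
solve [mL_A; mL_B] = S·[w00; w01] and [mR_A; mR_B] = S·[w10; w11]:
  w00 = 1/2, w01 = 1/2, w10 = 0, w11 = -1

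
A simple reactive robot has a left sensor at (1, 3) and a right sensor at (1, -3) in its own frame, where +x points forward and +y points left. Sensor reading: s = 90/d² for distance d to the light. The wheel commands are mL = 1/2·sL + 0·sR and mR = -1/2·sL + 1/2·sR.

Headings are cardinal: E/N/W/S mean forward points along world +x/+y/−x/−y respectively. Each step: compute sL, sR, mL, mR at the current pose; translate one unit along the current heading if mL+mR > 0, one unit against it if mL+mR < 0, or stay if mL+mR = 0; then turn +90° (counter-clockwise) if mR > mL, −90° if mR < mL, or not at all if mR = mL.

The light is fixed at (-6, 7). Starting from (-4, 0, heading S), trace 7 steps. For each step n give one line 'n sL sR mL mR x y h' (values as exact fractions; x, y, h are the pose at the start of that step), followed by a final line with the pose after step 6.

n=0: pose=(-4,0,S); sL=90/89, sR=18/13; mL=45/89, mR=216/1157; mL+mR=9/13 → advance +1; mR−mL=-369/1157 → turn -1·90°
n=1: pose=(-4,-1,W); sL=45/61, sR=45/13; mL=45/122, mR=1080/793; mL+mR=45/26 → advance +1; mR−mL=1575/1586 → turn +1·90°
n=2: pose=(-5,-1,S); sL=90/97, sR=18/17; mL=45/97, mR=108/1649; mL+mR=9/17 → advance +1; mR−mL=-657/1649 → turn -1·90°
n=3: pose=(-5,-2,W); sL=5/8, sR=5/2; mL=5/16, mR=15/16; mL+mR=5/4 → advance +1; mR−mL=5/8 → turn +1·90°
n=4: pose=(-6,-2,S); sL=90/109, sR=90/109; mL=45/109, mR=0; mL+mR=45/109 → advance +1; mR−mL=-45/109 → turn -1·90°
n=5: pose=(-6,-3,W); sL=9/17, sR=9/5; mL=9/34, mR=54/85; mL+mR=9/10 → advance +1; mR−mL=63/170 → turn +1·90°
n=6: pose=(-7,-3,S); sL=18/25, sR=90/137; mL=9/25, mR=-108/3425; mL+mR=45/137 → advance +1; mR−mL=-1341/3425 → turn -1·90°

0 90/89 18/13 45/89 216/1157 -4 0 S
1 45/61 45/13 45/122 1080/793 -4 -1 W
2 90/97 18/17 45/97 108/1649 -5 -1 S
3 5/8 5/2 5/16 15/16 -5 -2 W
4 90/109 90/109 45/109 0 -6 -2 S
5 9/17 9/5 9/34 54/85 -6 -3 W
6 18/25 90/137 9/25 -108/3425 -7 -3 S
final -7 -4 W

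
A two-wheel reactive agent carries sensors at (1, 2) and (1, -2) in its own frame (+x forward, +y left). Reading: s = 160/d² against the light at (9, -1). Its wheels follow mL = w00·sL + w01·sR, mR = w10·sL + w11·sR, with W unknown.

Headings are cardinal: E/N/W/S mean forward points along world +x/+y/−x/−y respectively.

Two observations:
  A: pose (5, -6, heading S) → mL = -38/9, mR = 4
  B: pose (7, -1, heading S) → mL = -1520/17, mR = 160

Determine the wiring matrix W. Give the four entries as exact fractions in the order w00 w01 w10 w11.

obs A: pose=(5,-6,S) → sL=4, sR=20/9, mL=-38/9, mR=4
obs B: pose=(7,-1,S) → sL=160, sR=160/17, mL=-1520/17, mR=160
sensor matrix S = [[4, 20/9], [160, 160/17]]; det S = -48640/153
solve [mL_A; mL_B] = S·[w00; w01] and [mR_A; mR_B] = S·[w10; w11]:
  w00 = -1/2, w01 = -1, w10 = 1, w11 = 0

-1/2 -1 1 0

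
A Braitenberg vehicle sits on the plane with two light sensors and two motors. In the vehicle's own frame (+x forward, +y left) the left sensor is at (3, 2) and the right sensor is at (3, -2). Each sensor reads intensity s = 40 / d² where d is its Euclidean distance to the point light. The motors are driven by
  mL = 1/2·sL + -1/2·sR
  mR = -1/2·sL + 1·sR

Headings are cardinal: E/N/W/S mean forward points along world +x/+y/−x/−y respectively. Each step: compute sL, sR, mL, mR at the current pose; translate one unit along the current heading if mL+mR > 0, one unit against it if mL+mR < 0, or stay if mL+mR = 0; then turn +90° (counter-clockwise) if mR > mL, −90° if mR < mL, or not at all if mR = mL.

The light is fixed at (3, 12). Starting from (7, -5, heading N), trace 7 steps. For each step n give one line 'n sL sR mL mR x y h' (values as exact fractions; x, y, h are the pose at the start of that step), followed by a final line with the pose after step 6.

n=0: pose=(7,-5,N); sL=1/5, sR=5/29; mL=2/145, mR=21/290; mL+mR=5/58 → advance +1; mR−mL=17/290 → turn +1·90°
n=1: pose=(7,-4,W); sL=8/65, sR=40/197; mL=-512/12805, mR=1812/12805; mL+mR=20/197 → advance +1; mR−mL=2324/12805 → turn +1·90°
n=2: pose=(6,-4,S); sL=20/193, sR=20/181; mL=-120/34933, mR=2050/34933; mL+mR=10/181 → advance +1; mR−mL=2170/34933 → turn +1·90°
n=3: pose=(6,-5,E); sL=40/261, sR=40/397; mL=2720/103617, mR=2500/103617; mL+mR=20/397 → advance +1; mR−mL=-220/103617 → turn -1·90°
n=4: pose=(7,-5,S); sL=10/109, sR=10/101; mL=-40/11009, mR=585/11009; mL+mR=5/101 → advance +1; mR−mL=625/11009 → turn +1·90°
n=5: pose=(7,-6,E); sL=8/61, sR=40/449; mL=576/27389, mR=644/27389; mL+mR=20/449 → advance +1; mR−mL=68/27389 → turn +1·90°
n=6: pose=(8,-6,N); sL=20/117, sR=20/137; mL=200/16029, mR=970/16029; mL+mR=10/137 → advance +1; mR−mL=770/16029 → turn +1·90°

0 1/5 5/29 2/145 21/290 7 -5 N
1 8/65 40/197 -512/12805 1812/12805 7 -4 W
2 20/193 20/181 -120/34933 2050/34933 6 -4 S
3 40/261 40/397 2720/103617 2500/103617 6 -5 E
4 10/109 10/101 -40/11009 585/11009 7 -5 S
5 8/61 40/449 576/27389 644/27389 7 -6 E
6 20/117 20/137 200/16029 970/16029 8 -6 N
final 8 -5 W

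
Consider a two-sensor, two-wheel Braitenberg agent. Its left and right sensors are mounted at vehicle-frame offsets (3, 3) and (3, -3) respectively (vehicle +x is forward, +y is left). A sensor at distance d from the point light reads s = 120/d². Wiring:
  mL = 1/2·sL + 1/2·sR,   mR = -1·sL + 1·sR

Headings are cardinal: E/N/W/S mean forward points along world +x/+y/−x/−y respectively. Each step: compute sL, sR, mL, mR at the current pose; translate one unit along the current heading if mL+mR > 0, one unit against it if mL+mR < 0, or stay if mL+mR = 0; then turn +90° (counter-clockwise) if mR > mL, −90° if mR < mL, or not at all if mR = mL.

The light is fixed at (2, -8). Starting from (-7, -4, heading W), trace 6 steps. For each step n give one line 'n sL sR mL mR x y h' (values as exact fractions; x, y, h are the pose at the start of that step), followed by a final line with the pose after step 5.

n=0: pose=(-7,-4,W); sL=24/29, sR=120/193; mL=4056/5597, mR=-1152/5597; mL+mR=2904/5597 → advance +1; mR−mL=-5208/5597 → turn -1·90°
n=1: pose=(-8,-4,N); sL=60/109, sR=60/49; mL=4740/5341, mR=3600/5341; mL+mR=8340/5341 → advance +1; mR−mL=-1140/5341 → turn -1·90°
n=2: pose=(-8,-3,E); sL=120/113, sR=120/53; mL=9960/5989, mR=7200/5989; mL+mR=17160/5989 → advance +1; mR−mL=-2760/5989 → turn -1·90°
n=3: pose=(-7,-3,S); sL=3, sR=30/37; mL=141/74, mR=-81/37; mL+mR=-21/74 → advance -1; mR−mL=-303/74 → turn -1·90°
n=4: pose=(-7,-2,W); sL=40/51, sR=8/15; mL=56/85, mR=-64/255; mL+mR=104/255 → advance +1; mR−mL=-232/255 → turn -1·90°
n=5: pose=(-8,-2,N); sL=12/25, sR=12/13; mL=228/325, mR=144/325; mL+mR=372/325 → advance +1; mR−mL=-84/325 → turn -1·90°

0 24/29 120/193 4056/5597 -1152/5597 -7 -4 W
1 60/109 60/49 4740/5341 3600/5341 -8 -4 N
2 120/113 120/53 9960/5989 7200/5989 -8 -3 E
3 3 30/37 141/74 -81/37 -7 -3 S
4 40/51 8/15 56/85 -64/255 -7 -2 W
5 12/25 12/13 228/325 144/325 -8 -2 N
final -8 -1 E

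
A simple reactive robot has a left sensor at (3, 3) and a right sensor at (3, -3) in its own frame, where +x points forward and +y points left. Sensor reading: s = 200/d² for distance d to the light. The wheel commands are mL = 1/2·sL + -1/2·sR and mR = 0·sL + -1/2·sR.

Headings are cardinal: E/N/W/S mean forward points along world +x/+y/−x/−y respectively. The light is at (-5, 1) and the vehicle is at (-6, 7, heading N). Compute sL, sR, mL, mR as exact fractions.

left sensor world pos  = (-9, 10); dL² = 97
right sensor world pos = (-3, 10); dR² = 85
sL = 200/97 = 200/97
sR = 200/85 = 40/17
mL = 1/2·sL + -1/2·sR = -240/1649
mR = 0·sL + -1/2·sR = -20/17

200/97 40/17 -240/1649 -20/17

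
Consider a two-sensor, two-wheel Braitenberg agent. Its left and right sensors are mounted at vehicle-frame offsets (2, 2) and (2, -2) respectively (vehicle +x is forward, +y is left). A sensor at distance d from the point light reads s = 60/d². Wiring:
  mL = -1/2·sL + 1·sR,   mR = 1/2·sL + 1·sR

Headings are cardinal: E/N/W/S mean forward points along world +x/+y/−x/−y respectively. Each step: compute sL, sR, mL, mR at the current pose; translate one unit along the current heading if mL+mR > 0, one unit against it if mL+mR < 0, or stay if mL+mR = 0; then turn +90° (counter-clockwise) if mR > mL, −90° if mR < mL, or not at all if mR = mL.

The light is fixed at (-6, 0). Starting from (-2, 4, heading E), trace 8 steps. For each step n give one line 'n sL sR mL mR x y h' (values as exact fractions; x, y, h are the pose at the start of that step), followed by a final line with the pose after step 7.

0 5/6 3/2 13/12 23/12 -2 4 E
1 4/3 12/17 2/51 70/51 -1 4 N
2 10/3 30/29 -55/87 235/87 -1 5 W
3 4/3 60/13 154/39 206/39 -2 5 S
4 5/6 3/2 13/12 23/12 -2 4 E
5 4/3 12/17 2/51 70/51 -1 4 N
6 10/3 30/29 -55/87 235/87 -1 5 W
7 4/3 60/13 154/39 206/39 -2 5 S
final -2 4 E

n=0: pose=(-2,4,E); sL=5/6, sR=3/2; mL=13/12, mR=23/12; mL+mR=3 → advance +1; mR−mL=5/6 → turn +1·90°
n=1: pose=(-1,4,N); sL=4/3, sR=12/17; mL=2/51, mR=70/51; mL+mR=24/17 → advance +1; mR−mL=4/3 → turn +1·90°
n=2: pose=(-1,5,W); sL=10/3, sR=30/29; mL=-55/87, mR=235/87; mL+mR=60/29 → advance +1; mR−mL=10/3 → turn +1·90°
n=3: pose=(-2,5,S); sL=4/3, sR=60/13; mL=154/39, mR=206/39; mL+mR=120/13 → advance +1; mR−mL=4/3 → turn +1·90°
n=4: pose=(-2,4,E); sL=5/6, sR=3/2; mL=13/12, mR=23/12; mL+mR=3 → advance +1; mR−mL=5/6 → turn +1·90°
n=5: pose=(-1,4,N); sL=4/3, sR=12/17; mL=2/51, mR=70/51; mL+mR=24/17 → advance +1; mR−mL=4/3 → turn +1·90°
n=6: pose=(-1,5,W); sL=10/3, sR=30/29; mL=-55/87, mR=235/87; mL+mR=60/29 → advance +1; mR−mL=10/3 → turn +1·90°
n=7: pose=(-2,5,S); sL=4/3, sR=60/13; mL=154/39, mR=206/39; mL+mR=120/13 → advance +1; mR−mL=4/3 → turn +1·90°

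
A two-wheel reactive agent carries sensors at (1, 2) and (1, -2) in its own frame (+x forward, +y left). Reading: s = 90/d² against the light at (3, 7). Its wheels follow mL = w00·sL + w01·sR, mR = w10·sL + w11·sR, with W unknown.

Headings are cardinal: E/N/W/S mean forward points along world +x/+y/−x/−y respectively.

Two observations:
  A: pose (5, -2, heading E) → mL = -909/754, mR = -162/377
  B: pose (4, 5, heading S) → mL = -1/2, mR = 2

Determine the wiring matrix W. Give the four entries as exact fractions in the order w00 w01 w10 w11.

-1 1/2 -1/2 1/2

obs A: pose=(5,-2,E) → sL=45/29, sR=9/13, mL=-909/754, mR=-162/377
obs B: pose=(4,5,S) → sL=5, sR=9, mL=-1/2, mR=2
sensor matrix S = [[45/29, 9/13], [5, 9]]; det S = 3960/377
solve [mL_A; mL_B] = S·[w00; w01] and [mR_A; mR_B] = S·[w10; w11]:
  w00 = -1, w01 = 1/2, w10 = -1/2, w11 = 1/2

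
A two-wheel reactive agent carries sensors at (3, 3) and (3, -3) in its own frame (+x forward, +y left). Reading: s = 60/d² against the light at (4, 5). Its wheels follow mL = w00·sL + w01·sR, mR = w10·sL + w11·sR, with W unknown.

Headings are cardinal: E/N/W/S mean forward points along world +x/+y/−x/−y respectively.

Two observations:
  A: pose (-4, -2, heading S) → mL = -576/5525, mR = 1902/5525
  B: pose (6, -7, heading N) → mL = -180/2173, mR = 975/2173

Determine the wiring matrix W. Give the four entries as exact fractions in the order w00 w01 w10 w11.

-1/2 1/2 1 -1/2

obs A: pose=(-4,-2,S) → sL=12/25, sR=60/221, mL=-576/5525, mR=1902/5525
obs B: pose=(6,-7,N) → sL=30/41, sR=30/53, mL=-180/2173, mR=975/2173
sensor matrix S = [[12/25, 60/221], [30/41, 30/53]]; det S = 175392/2401165
solve [mL_A; mL_B] = S·[w00; w01] and [mR_A; mR_B] = S·[w10; w11]:
  w00 = -1/2, w01 = 1/2, w10 = 1, w11 = -1/2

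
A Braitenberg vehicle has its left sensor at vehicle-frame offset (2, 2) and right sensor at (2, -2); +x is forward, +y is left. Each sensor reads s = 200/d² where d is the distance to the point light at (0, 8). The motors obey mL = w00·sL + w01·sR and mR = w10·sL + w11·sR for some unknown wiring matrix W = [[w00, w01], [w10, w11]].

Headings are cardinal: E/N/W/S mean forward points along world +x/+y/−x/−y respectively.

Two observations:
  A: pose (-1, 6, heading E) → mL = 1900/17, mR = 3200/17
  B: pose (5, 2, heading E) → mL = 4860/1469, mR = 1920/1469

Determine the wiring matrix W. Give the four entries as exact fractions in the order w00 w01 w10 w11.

1/2 1 1 -1

obs A: pose=(-1,6,E) → sL=200, sR=200/17, mL=1900/17, mR=3200/17
obs B: pose=(5,2,E) → sL=40/13, sR=200/113, mL=4860/1469, mR=1920/1469
sensor matrix S = [[200, 200/17], [40/13, 200/113]]; det S = 7936000/24973
solve [mL_A; mL_B] = S·[w00; w01] and [mR_A; mR_B] = S·[w10; w11]:
  w00 = 1/2, w01 = 1, w10 = 1, w11 = -1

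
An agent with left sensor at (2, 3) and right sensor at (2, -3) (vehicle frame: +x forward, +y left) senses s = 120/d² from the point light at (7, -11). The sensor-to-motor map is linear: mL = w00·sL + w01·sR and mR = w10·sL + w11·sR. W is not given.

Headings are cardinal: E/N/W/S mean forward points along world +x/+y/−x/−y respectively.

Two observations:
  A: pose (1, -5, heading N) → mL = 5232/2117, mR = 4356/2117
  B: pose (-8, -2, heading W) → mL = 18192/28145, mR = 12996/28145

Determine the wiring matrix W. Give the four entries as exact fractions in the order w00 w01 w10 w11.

obs A: pose=(1,-5,N) → sL=24/29, sR=120/73, mL=5232/2117, mR=4356/2117
obs B: pose=(-8,-2,W) → sL=24/65, sR=120/433, mL=18192/28145, mR=12996/28145
sensor matrix S = [[24/29, 120/73], [24/65, 120/433]]; det S = -4499712/11916593
solve [mL_A; mL_B] = S·[w00; w01] and [mR_A; mR_B] = S·[w10; w11]:
  w00 = 1, w01 = 1, w10 = 1/2, w11 = 1

1 1 1/2 1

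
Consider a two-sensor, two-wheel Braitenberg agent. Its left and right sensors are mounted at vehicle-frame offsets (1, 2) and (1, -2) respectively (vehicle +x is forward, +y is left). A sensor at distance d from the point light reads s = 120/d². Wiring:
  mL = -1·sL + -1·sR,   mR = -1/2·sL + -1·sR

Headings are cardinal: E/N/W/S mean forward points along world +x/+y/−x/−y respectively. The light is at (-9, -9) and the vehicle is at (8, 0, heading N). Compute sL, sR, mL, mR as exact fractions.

24/65 120/461 -18864/29965 -13332/29965

left sensor world pos  = (6, 1); dL² = 325
right sensor world pos = (10, 1); dR² = 461
sL = 120/325 = 24/65
sR = 120/461 = 120/461
mL = -1·sL + -1·sR = -18864/29965
mR = -1/2·sL + -1·sR = -13332/29965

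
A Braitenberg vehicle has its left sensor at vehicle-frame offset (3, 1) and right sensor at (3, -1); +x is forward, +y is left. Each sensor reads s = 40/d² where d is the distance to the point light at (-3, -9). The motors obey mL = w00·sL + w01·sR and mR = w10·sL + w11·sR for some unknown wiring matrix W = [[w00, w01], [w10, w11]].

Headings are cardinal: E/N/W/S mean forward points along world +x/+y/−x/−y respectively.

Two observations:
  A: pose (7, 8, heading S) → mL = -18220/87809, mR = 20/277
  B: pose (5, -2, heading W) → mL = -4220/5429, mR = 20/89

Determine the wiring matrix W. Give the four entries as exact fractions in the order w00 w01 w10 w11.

obs A: pose=(7,8,S) → sL=40/317, sR=40/277, mL=-18220/87809, mR=20/277
obs B: pose=(5,-2,W) → sL=40/61, sR=40/89, mL=-4220/5429, mR=20/89
sensor matrix S = [[40/317, 40/277], [40/61, 40/89]]; det S = -18105600/476715061
solve [mL_A; mL_B] = S·[w00; w01] and [mR_A; mR_B] = S·[w10; w11]:
  w00 = -1/2, w01 = -1, w10 = 0, w11 = 1/2

-1/2 -1 0 1/2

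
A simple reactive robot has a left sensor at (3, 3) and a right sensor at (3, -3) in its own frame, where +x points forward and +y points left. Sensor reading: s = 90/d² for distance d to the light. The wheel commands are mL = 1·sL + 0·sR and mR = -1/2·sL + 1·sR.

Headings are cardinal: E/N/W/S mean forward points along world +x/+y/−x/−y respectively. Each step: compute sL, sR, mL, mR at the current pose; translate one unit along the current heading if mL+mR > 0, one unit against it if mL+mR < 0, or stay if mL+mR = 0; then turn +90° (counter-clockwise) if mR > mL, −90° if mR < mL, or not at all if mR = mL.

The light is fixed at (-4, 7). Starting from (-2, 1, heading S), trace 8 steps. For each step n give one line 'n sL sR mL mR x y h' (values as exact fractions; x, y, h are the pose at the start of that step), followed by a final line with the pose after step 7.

0 45/53 45/41 45/53 2925/4346 -2 1 S
1 90/101 90/17 90/101 8325/1717 -2 0 W
2 45/58 45/52 45/58 180/377 -3 0 S
3 18/25 90/29 18/25 1989/725 -3 -1 W
4 9/13 9/13 9/13 9/26 -4 -1 S
5 10/17 2 10/17 29/17 -4 -2 W
6 45/74 9/16 45/74 153/592 -5 -2 S
7 18/37 18/13 18/37 549/481 -5 -3 W
final -6 -3 S

n=0: pose=(-2,1,S); sL=45/53, sR=45/41; mL=45/53, mR=2925/4346; mL+mR=6615/4346 → advance +1; mR−mL=-765/4346 → turn -1·90°
n=1: pose=(-2,0,W); sL=90/101, sR=90/17; mL=90/101, mR=8325/1717; mL+mR=9855/1717 → advance +1; mR−mL=6795/1717 → turn +1·90°
n=2: pose=(-3,0,S); sL=45/58, sR=45/52; mL=45/58, mR=180/377; mL+mR=945/754 → advance +1; mR−mL=-225/754 → turn -1·90°
n=3: pose=(-3,-1,W); sL=18/25, sR=90/29; mL=18/25, mR=1989/725; mL+mR=2511/725 → advance +1; mR−mL=1467/725 → turn +1·90°
n=4: pose=(-4,-1,S); sL=9/13, sR=9/13; mL=9/13, mR=9/26; mL+mR=27/26 → advance +1; mR−mL=-9/26 → turn -1·90°
n=5: pose=(-4,-2,W); sL=10/17, sR=2; mL=10/17, mR=29/17; mL+mR=39/17 → advance +1; mR−mL=19/17 → turn +1·90°
n=6: pose=(-5,-2,S); sL=45/74, sR=9/16; mL=45/74, mR=153/592; mL+mR=513/592 → advance +1; mR−mL=-207/592 → turn -1·90°
n=7: pose=(-5,-3,W); sL=18/37, sR=18/13; mL=18/37, mR=549/481; mL+mR=783/481 → advance +1; mR−mL=315/481 → turn +1·90°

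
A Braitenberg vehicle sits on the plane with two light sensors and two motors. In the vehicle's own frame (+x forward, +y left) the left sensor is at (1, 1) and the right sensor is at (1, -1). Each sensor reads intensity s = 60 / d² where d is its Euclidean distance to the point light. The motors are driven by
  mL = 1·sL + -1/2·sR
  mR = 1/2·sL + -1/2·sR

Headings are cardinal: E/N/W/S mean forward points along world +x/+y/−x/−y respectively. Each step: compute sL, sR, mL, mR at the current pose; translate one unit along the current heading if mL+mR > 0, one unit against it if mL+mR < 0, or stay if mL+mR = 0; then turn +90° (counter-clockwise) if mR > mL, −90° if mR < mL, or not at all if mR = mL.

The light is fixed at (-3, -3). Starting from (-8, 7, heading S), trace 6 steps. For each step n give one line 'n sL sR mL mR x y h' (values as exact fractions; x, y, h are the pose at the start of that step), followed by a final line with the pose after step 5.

0 60/97 20/39 1370/3783 200/3783 -8 7 S
1 3/5 15/34 129/340 27/340 -8 6 W
2 60/149 12/25 606/3725 -144/3725 -9 6 N
3 30/73 30/53 495/3869 -300/3869 -9 7 E
4 60/97 20/39 1370/3783 200/3783 -8 7 S
5 3/5 15/34 129/340 27/340 -8 6 W
final -9 6 N

n=0: pose=(-8,7,S); sL=60/97, sR=20/39; mL=1370/3783, mR=200/3783; mL+mR=1570/3783 → advance +1; mR−mL=-30/97 → turn -1·90°
n=1: pose=(-8,6,W); sL=3/5, sR=15/34; mL=129/340, mR=27/340; mL+mR=39/85 → advance +1; mR−mL=-3/10 → turn -1·90°
n=2: pose=(-9,6,N); sL=60/149, sR=12/25; mL=606/3725, mR=-144/3725; mL+mR=462/3725 → advance +1; mR−mL=-30/149 → turn -1·90°
n=3: pose=(-9,7,E); sL=30/73, sR=30/53; mL=495/3869, mR=-300/3869; mL+mR=195/3869 → advance +1; mR−mL=-15/73 → turn -1·90°
n=4: pose=(-8,7,S); sL=60/97, sR=20/39; mL=1370/3783, mR=200/3783; mL+mR=1570/3783 → advance +1; mR−mL=-30/97 → turn -1·90°
n=5: pose=(-8,6,W); sL=3/5, sR=15/34; mL=129/340, mR=27/340; mL+mR=39/85 → advance +1; mR−mL=-3/10 → turn -1·90°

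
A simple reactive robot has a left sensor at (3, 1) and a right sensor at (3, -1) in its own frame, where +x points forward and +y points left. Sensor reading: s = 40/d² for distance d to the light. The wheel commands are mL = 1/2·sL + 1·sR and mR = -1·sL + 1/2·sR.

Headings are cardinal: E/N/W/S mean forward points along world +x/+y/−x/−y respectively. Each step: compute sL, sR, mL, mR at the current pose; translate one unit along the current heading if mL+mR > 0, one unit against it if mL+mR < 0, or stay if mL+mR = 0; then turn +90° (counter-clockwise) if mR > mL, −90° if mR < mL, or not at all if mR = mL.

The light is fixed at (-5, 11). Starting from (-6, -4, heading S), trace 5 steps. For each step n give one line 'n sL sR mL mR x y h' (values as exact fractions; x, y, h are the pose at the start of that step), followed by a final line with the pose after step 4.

0 10/81 5/41 610/3321 -415/6642 -6 -4 S
1 8/61 40/241 3404/14701 -708/14701 -6 -5 W
2 20/89 4/17 526/1513 -162/1513 -7 -5 N
3 40/197 40/257 13020/50629 -6340/50629 -7 -4 E
4 10/81 5/41 610/3321 -415/6642 -6 -4 S
final -6 -5 W

n=0: pose=(-6,-4,S); sL=10/81, sR=5/41; mL=610/3321, mR=-415/6642; mL+mR=805/6642 → advance +1; mR−mL=-545/2214 → turn -1·90°
n=1: pose=(-6,-5,W); sL=8/61, sR=40/241; mL=3404/14701, mR=-708/14701; mL+mR=2696/14701 → advance +1; mR−mL=-4112/14701 → turn -1·90°
n=2: pose=(-7,-5,N); sL=20/89, sR=4/17; mL=526/1513, mR=-162/1513; mL+mR=364/1513 → advance +1; mR−mL=-688/1513 → turn -1·90°
n=3: pose=(-7,-4,E); sL=40/197, sR=40/257; mL=13020/50629, mR=-6340/50629; mL+mR=6680/50629 → advance +1; mR−mL=-19360/50629 → turn -1·90°
n=4: pose=(-6,-4,S); sL=10/81, sR=5/41; mL=610/3321, mR=-415/6642; mL+mR=805/6642 → advance +1; mR−mL=-545/2214 → turn -1·90°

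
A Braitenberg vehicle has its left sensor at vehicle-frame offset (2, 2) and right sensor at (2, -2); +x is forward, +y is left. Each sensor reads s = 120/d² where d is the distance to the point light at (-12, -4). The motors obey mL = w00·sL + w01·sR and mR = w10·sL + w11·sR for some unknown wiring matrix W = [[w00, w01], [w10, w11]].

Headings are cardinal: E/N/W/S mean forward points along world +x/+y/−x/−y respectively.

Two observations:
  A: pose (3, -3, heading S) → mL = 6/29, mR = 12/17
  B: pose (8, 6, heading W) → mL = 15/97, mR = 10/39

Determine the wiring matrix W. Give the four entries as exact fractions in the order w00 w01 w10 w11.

obs A: pose=(3,-3,S) → sL=12/29, sR=12/17, mL=6/29, mR=12/17
obs B: pose=(8,6,W) → sL=30/97, sR=10/39, mL=15/97, mR=10/39
sensor matrix S = [[12/29, 12/17], [30/97, 10/39]]; det S = -69760/621673
solve [mL_A; mL_B] = S·[w00; w01] and [mR_A; mR_B] = S·[w10; w11]:
  w00 = 1/2, w01 = 0, w10 = 0, w11 = 1

1/2 0 0 1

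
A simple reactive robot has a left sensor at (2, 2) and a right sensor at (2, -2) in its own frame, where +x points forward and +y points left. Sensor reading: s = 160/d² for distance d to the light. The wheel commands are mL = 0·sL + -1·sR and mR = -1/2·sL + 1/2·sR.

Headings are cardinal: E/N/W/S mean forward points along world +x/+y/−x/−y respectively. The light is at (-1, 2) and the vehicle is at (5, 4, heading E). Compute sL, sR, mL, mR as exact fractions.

left sensor world pos  = (7, 6); dL² = 80
right sensor world pos = (7, 2); dR² = 64
sL = 160/80 = 2
sR = 160/64 = 5/2
mL = 0·sL + -1·sR = -5/2
mR = -1/2·sL + 1/2·sR = 1/4

2 5/2 -5/2 1/4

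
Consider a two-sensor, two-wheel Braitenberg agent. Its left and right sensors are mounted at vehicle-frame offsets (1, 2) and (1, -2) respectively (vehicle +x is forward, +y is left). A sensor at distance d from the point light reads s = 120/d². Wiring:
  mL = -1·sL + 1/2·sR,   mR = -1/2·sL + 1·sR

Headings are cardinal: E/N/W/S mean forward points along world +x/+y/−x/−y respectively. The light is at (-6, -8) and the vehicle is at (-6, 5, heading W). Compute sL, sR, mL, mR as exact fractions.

60/61 60/113 -4950/6893 270/6893

left sensor world pos  = (-7, 3); dL² = 122
right sensor world pos = (-7, 7); dR² = 226
sL = 120/122 = 60/61
sR = 120/226 = 60/113
mL = -1·sL + 1/2·sR = -4950/6893
mR = -1/2·sL + 1·sR = 270/6893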